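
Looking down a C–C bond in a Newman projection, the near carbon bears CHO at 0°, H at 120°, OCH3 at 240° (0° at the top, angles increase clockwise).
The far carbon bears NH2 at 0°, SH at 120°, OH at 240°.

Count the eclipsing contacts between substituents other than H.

Non-H eclipsing pairs: CHO(0°)/NH2(0°); OCH3(240°)/OH(240°) — 2 interactions.

2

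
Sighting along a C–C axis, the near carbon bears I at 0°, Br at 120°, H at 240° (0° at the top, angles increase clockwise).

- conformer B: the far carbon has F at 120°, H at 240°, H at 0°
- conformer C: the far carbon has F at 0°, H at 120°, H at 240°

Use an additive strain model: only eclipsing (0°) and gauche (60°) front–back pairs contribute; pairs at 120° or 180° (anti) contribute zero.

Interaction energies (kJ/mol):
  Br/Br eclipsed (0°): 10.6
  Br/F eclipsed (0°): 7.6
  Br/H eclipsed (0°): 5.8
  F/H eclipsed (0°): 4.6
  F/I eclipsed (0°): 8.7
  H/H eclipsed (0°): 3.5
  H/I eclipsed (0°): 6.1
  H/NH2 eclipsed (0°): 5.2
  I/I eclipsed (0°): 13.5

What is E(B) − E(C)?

B (eclipsed): I(0°)/H(0°) eclipsed 6.1; Br(120°)/F(120°) eclipsed 7.6; H(240°)/H(240°) eclipsed 3.5 → 17.2 kJ/mol.
C (eclipsed): I(0°)/F(0°) eclipsed 8.7; Br(120°)/H(120°) eclipsed 5.8; H(240°)/H(240°) eclipsed 3.5 → 18.0 kJ/mol.
E(B) − E(C) = 17.2 − 18.0 = -0.8 kJ/mol.

-0.8 kJ/mol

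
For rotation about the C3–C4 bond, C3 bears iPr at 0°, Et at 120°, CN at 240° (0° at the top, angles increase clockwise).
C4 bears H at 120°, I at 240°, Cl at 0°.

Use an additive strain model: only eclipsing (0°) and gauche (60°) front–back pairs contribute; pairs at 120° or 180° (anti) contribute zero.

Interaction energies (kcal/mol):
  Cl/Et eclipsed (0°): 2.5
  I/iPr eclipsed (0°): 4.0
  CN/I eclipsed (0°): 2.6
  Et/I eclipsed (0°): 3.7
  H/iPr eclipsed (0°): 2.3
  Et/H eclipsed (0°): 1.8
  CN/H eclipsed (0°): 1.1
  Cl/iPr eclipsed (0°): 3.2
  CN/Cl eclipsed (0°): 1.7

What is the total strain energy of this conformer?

7.6 kcal/mol

This conformer is eclipsed. iPr at 0° is eclipsed with Cl at 0° (3.2); Et at 120° is eclipsed with H at 120° (1.8); CN at 240° is eclipsed with I at 240° (2.6). Total 7.6 kcal/mol.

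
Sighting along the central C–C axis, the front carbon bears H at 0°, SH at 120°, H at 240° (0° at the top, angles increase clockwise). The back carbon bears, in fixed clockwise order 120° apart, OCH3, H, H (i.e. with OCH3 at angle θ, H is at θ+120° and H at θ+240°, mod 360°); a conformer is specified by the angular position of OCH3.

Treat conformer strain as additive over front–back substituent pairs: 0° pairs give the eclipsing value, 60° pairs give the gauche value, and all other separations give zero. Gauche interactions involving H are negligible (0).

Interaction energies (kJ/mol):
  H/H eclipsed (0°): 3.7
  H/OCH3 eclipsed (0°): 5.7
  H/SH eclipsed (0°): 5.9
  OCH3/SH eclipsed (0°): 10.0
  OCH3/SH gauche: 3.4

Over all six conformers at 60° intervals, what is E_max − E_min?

17.4 kJ/mol

OCH3 at 0° (eclipsed): H(0°)/OCH3(0°) eclipsed 5.7; SH(120°)/H(120°) eclipsed 5.9; H(240°)/H(240°) eclipsed 3.7 → 15.3 kJ/mol.
OCH3 at 60° (staggered): SH(120°)/OCH3(60°) gauche 3.4 → 3.4 kJ/mol.
OCH3 at 120° (eclipsed): H(0°)/H(0°) eclipsed 3.7; SH(120°)/OCH3(120°) eclipsed 10.0; H(240°)/H(240°) eclipsed 3.7 → 17.4 kJ/mol.
OCH3 at 180° (staggered): SH(120°)/OCH3(180°) gauche 3.4 → 3.4 kJ/mol.
OCH3 at 240° (eclipsed): H(0°)/H(0°) eclipsed 3.7; SH(120°)/H(120°) eclipsed 5.9; H(240°)/OCH3(240°) eclipsed 5.7 → 15.3 kJ/mol.
OCH3 at 300° (staggered): no non-H gauche contacts → 0.0 kJ/mol.
Max at 120° (17.4 kJ/mol), min at 300° (0.0 kJ/mol); barrier = 17.4 kJ/mol.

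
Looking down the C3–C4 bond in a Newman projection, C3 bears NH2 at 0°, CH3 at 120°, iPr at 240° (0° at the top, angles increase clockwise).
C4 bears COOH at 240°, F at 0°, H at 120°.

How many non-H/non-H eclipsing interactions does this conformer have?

Non-H eclipsing pairs: NH2(0°)/F(0°); iPr(240°)/COOH(240°) — 2 interactions.

2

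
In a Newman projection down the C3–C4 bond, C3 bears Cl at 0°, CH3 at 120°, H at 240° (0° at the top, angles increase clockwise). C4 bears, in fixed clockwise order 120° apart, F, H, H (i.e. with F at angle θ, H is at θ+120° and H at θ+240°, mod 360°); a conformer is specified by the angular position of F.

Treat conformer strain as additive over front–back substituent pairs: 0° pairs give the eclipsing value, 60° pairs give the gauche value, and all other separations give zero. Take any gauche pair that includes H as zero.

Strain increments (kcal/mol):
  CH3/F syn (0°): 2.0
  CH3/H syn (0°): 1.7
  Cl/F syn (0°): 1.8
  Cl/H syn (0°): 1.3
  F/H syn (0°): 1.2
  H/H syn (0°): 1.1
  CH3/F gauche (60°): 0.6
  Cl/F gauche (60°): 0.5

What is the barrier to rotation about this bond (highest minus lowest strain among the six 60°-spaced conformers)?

4.1 kcal/mol

F at 0° (eclipsed): Cl(0°)/F(0°) eclipsed 1.8; CH3(120°)/H(120°) eclipsed 1.7; H(240°)/H(240°) eclipsed 1.1 → 4.6 kcal/mol.
F at 60° (staggered): Cl(0°)/F(60°) gauche 0.5; CH3(120°)/F(60°) gauche 0.6 → 1.1 kcal/mol.
F at 120° (eclipsed): Cl(0°)/H(0°) eclipsed 1.3; CH3(120°)/F(120°) eclipsed 2.0; H(240°)/H(240°) eclipsed 1.1 → 4.4 kcal/mol.
F at 180° (staggered): CH3(120°)/F(180°) gauche 0.6 → 0.6 kcal/mol.
F at 240° (eclipsed): Cl(0°)/H(0°) eclipsed 1.3; CH3(120°)/H(120°) eclipsed 1.7; H(240°)/F(240°) eclipsed 1.2 → 4.2 kcal/mol.
F at 300° (staggered): Cl(0°)/F(300°) gauche 0.5 → 0.5 kcal/mol.
Max at 0° (4.6 kcal/mol), min at 300° (0.5 kcal/mol); barrier = 4.1 kcal/mol.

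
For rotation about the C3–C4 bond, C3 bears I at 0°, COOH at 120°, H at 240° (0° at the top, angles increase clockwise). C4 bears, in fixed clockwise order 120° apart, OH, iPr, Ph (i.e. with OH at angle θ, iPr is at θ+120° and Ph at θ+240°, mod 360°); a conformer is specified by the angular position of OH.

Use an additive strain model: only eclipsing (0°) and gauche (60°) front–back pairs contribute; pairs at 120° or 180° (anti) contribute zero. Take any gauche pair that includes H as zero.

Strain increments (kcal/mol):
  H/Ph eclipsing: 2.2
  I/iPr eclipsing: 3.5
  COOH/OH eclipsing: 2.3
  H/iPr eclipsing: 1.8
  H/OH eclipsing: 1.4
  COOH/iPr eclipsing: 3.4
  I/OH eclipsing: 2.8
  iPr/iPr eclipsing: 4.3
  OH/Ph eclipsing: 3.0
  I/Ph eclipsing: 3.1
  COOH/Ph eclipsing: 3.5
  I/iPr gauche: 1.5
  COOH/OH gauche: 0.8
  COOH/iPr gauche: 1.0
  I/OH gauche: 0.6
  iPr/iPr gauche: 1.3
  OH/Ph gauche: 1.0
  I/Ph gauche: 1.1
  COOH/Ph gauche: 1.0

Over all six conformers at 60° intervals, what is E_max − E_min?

4.9 kcal/mol

OH at 0° (eclipsed): I–OH eclipsed, COOH–iPr eclipsed, H–Ph eclipsed; 2.8 + 3.4 + 2.2 = 8.4 kcal/mol.
OH at 60° (staggered): I–OH gauche, I–Ph gauche, COOH–OH gauche, COOH–iPr gauche; 0.6 + 1.1 + 0.8 + 1.0 = 3.5 kcal/mol.
OH at 120° (eclipsed): I–Ph eclipsed, COOH–OH eclipsed, H–iPr eclipsed; 3.1 + 2.3 + 1.8 = 7.2 kcal/mol.
OH at 180° (staggered): I–iPr gauche, I–Ph gauche, COOH–OH gauche, COOH–Ph gauche; 1.5 + 1.1 + 0.8 + 1.0 = 4.4 kcal/mol.
OH at 240° (eclipsed): I–iPr eclipsed, COOH–Ph eclipsed, H–OH eclipsed; 3.5 + 3.5 + 1.4 = 8.4 kcal/mol.
OH at 300° (staggered): I–OH gauche, I–iPr gauche, COOH–iPr gauche, COOH–Ph gauche; 0.6 + 1.5 + 1.0 + 1.0 = 4.1 kcal/mol.
Max at 0° (8.4 kcal/mol), min at 60° (3.5 kcal/mol); barrier = 4.9 kcal/mol.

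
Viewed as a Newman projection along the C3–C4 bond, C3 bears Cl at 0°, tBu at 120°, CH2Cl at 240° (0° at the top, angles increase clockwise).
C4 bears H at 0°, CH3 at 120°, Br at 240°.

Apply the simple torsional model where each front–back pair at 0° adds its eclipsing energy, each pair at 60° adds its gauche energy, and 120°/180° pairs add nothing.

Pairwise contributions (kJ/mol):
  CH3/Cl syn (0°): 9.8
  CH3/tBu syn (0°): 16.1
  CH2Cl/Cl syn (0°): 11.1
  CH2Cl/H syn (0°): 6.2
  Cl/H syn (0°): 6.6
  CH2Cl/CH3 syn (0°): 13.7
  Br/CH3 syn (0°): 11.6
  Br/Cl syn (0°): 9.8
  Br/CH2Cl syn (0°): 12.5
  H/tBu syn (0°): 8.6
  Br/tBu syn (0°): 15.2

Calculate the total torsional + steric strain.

35.2 kJ/mol

This conformer (eclipsed): Cl–H eclipsed, tBu–CH3 eclipsed, CH2Cl–Br eclipsed; 6.6 + 16.1 + 12.5 = 35.2 kJ/mol.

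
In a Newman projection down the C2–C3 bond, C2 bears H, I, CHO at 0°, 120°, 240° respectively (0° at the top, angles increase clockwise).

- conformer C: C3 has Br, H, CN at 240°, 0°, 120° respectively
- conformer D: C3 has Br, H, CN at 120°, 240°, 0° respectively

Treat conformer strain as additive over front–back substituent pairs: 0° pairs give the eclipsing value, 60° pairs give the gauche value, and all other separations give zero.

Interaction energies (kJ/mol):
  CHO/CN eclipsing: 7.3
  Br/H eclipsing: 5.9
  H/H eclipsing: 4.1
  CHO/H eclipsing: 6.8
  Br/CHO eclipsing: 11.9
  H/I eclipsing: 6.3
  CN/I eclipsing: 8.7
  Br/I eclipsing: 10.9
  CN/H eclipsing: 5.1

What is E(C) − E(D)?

C (eclipsed): H–H eclipsed, I–CN eclipsed, CHO–Br eclipsed; 4.1 + 8.7 + 11.9 = 24.7 kJ/mol.
D (eclipsed): H–CN eclipsed, I–Br eclipsed, CHO–H eclipsed; 5.1 + 10.9 + 6.8 = 22.8 kJ/mol.
E(C) − E(D) = 24.7 − 22.8 = +1.9 kJ/mol.

+1.9 kJ/mol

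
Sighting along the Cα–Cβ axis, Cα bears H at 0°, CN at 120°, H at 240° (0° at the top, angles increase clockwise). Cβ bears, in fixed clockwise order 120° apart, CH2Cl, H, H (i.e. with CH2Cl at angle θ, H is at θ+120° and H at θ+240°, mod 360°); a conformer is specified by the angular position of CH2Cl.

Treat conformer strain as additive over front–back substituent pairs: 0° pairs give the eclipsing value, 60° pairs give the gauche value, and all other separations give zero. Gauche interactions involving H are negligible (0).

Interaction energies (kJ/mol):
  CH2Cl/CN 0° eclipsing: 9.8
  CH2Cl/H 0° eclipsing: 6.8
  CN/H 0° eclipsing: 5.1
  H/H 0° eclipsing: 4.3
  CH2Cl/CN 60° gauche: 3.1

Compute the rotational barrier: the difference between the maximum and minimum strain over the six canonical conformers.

CH2Cl at 0° (eclipsed): H(0°)/CH2Cl(0°) eclipsed 6.8; CN(120°)/H(120°) eclipsed 5.1; H(240°)/H(240°) eclipsed 4.3 → 16.2 kJ/mol.
CH2Cl at 60° (staggered): CN(120°)/CH2Cl(60°) gauche 3.1 → 3.1 kJ/mol.
CH2Cl at 120° (eclipsed): H(0°)/H(0°) eclipsed 4.3; CN(120°)/CH2Cl(120°) eclipsed 9.8; H(240°)/H(240°) eclipsed 4.3 → 18.4 kJ/mol.
CH2Cl at 180° (staggered): CN(120°)/CH2Cl(180°) gauche 3.1 → 3.1 kJ/mol.
CH2Cl at 240° (eclipsed): H(0°)/H(0°) eclipsed 4.3; CN(120°)/H(120°) eclipsed 5.1; H(240°)/CH2Cl(240°) eclipsed 6.8 → 16.2 kJ/mol.
CH2Cl at 300° (staggered): no non-H gauche contacts → 0.0 kJ/mol.
Max at 120° (18.4 kJ/mol), min at 300° (0.0 kJ/mol); barrier = 18.4 kJ/mol.

18.4 kJ/mol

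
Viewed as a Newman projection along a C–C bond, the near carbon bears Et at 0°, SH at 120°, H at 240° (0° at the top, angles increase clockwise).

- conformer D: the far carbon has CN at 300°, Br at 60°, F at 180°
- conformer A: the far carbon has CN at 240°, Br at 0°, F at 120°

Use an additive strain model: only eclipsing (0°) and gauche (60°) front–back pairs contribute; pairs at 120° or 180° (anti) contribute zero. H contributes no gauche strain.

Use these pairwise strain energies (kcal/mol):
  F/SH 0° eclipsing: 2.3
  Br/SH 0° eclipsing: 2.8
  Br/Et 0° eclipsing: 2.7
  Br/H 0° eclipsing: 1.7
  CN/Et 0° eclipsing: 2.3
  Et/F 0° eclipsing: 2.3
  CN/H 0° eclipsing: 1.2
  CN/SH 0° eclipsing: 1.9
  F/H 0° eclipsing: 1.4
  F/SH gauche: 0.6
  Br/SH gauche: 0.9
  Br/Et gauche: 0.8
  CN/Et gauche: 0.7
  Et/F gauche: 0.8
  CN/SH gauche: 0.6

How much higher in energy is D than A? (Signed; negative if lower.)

D is staggered. Et at 0° is gauche with CN at 300° (0.7); Et at 0° is gauche with Br at 60° (0.8); SH at 120° is gauche with Br at 60° (0.9); SH at 120° is gauche with F at 180° (0.6). Total 3.0 kcal/mol.
A is eclipsed. Et at 0° is eclipsed with Br at 0° (2.7); SH at 120° is eclipsed with F at 120° (2.3); H at 240° is eclipsed with CN at 240° (1.2). Total 6.2 kcal/mol.
E(D) − E(A) = 3.0 − 6.2 = -3.2 kcal/mol.

-3.2 kcal/mol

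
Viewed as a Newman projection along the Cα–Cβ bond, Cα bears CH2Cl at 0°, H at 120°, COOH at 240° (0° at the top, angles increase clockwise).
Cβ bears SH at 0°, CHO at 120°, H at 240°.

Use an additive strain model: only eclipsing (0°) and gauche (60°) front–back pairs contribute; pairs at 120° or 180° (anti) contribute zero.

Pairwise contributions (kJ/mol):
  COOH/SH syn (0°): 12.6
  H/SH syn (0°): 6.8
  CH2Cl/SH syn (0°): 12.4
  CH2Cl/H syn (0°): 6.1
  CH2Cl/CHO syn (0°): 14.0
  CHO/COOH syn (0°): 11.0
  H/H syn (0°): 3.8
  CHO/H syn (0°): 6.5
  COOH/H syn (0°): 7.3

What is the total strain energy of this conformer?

26.2 kJ/mol

This conformer (eclipsed): CH2Cl(0°)/SH(0°) eclipsed 12.4; H(120°)/CHO(120°) eclipsed 6.5; COOH(240°)/H(240°) eclipsed 7.3 → 26.2 kJ/mol.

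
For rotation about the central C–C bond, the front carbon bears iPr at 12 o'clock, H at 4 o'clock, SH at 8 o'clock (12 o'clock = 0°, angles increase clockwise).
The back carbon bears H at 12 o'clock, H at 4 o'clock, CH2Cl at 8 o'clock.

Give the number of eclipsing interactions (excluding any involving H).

1

Non-H eclipsing pairs: SH(240°)/CH2Cl(240°) — 1 interaction.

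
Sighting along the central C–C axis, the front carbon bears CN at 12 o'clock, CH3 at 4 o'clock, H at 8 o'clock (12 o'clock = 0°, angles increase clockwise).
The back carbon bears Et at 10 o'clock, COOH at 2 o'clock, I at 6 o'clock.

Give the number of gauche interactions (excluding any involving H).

Non-H gauche pairs: CN(0°)/Et(300°); CN(0°)/COOH(60°); CH3(120°)/COOH(60°); CH3(120°)/I(180°) — 4 interactions.

4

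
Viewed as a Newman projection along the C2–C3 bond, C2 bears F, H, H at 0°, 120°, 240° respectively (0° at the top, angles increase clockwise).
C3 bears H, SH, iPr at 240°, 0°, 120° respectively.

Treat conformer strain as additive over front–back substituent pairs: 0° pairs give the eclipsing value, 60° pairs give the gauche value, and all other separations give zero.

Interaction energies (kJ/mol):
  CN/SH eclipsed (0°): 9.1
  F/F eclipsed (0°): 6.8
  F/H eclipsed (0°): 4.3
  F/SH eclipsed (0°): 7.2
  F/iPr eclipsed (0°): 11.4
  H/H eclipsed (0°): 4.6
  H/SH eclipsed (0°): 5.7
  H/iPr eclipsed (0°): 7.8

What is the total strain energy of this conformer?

19.6 kJ/mol

This conformer (eclipsed): F–SH eclipsed, H–iPr eclipsed, H–H eclipsed; 7.2 + 7.8 + 4.6 = 19.6 kJ/mol.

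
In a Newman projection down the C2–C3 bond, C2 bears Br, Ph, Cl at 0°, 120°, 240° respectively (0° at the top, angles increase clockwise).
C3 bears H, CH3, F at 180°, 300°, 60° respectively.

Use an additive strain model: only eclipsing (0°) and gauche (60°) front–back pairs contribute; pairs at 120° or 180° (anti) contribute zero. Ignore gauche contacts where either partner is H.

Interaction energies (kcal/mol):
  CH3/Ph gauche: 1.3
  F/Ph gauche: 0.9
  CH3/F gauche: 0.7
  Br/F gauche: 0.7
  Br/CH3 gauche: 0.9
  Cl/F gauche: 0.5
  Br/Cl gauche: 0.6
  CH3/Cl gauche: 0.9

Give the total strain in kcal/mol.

3.4 kcal/mol

This conformer (staggered): Br(0°)/CH3(300°) gauche 0.9; Br(0°)/F(60°) gauche 0.7; Ph(120°)/F(60°) gauche 0.9; Cl(240°)/CH3(300°) gauche 0.9 → 3.4 kcal/mol.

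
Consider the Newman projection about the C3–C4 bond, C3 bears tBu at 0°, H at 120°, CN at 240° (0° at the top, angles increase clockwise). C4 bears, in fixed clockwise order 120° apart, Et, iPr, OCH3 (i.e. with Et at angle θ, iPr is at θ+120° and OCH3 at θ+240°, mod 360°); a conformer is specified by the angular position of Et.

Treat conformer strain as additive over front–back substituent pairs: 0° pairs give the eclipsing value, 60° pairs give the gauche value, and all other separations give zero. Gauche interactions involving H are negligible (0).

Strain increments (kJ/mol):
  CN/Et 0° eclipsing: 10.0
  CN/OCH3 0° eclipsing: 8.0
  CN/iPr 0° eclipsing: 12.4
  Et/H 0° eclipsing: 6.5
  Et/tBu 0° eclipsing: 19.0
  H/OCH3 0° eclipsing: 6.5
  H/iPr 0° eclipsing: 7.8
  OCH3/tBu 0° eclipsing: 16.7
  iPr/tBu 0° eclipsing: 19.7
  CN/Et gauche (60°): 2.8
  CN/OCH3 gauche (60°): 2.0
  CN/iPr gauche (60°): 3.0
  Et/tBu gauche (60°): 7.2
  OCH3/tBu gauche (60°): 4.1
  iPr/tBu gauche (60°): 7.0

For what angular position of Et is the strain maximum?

Et at 0° (eclipsed): tBu(0°)/Et(0°) eclipsed 19.0; H(120°)/iPr(120°) eclipsed 7.8; CN(240°)/OCH3(240°) eclipsed 8.0 → 34.8 kJ/mol.
Et at 60° (staggered): tBu(0°)/Et(60°) gauche 7.2; tBu(0°)/OCH3(300°) gauche 4.1; CN(240°)/iPr(180°) gauche 3.0; CN(240°)/OCH3(300°) gauche 2.0 → 16.3 kJ/mol.
Et at 120° (eclipsed): tBu(0°)/OCH3(0°) eclipsed 16.7; H(120°)/Et(120°) eclipsed 6.5; CN(240°)/iPr(240°) eclipsed 12.4 → 35.6 kJ/mol.
Et at 180° (staggered): tBu(0°)/iPr(300°) gauche 7.0; tBu(0°)/OCH3(60°) gauche 4.1; CN(240°)/Et(180°) gauche 2.8; CN(240°)/iPr(300°) gauche 3.0 → 16.9 kJ/mol.
Et at 240° (eclipsed): tBu(0°)/iPr(0°) eclipsed 19.7; H(120°)/OCH3(120°) eclipsed 6.5; CN(240°)/Et(240°) eclipsed 10.0 → 36.2 kJ/mol.
Et at 300° (staggered): tBu(0°)/Et(300°) gauche 7.2; tBu(0°)/iPr(60°) gauche 7.0; CN(240°)/Et(300°) gauche 2.8; CN(240°)/OCH3(180°) gauche 2.0 → 19.0 kJ/mol.
The maximum (36.2 kJ/mol) occurs with Et at 240°.

240°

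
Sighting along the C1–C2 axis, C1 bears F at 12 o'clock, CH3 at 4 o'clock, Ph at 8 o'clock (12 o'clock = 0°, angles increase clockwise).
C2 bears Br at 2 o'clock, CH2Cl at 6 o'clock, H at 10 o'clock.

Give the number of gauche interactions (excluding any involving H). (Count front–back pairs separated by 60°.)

4

Non-H gauche pairs: F(0°)/Br(60°); CH3(120°)/Br(60°); CH3(120°)/CH2Cl(180°); Ph(240°)/CH2Cl(180°) — 4 interactions.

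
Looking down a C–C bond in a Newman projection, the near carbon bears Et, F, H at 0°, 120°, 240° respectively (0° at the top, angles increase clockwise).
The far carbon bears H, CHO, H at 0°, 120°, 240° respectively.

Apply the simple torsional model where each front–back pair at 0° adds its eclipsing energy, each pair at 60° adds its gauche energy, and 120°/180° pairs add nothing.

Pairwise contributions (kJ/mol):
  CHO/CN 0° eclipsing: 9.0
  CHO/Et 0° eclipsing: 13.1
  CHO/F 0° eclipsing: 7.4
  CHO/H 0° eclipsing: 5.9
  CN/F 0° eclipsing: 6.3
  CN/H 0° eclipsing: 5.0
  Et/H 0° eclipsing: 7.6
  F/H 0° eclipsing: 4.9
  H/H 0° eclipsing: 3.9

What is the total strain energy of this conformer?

18.9 kJ/mol

This conformer (eclipsed): Et–H eclipsed, F–CHO eclipsed, H–H eclipsed; 7.6 + 7.4 + 3.9 = 18.9 kJ/mol.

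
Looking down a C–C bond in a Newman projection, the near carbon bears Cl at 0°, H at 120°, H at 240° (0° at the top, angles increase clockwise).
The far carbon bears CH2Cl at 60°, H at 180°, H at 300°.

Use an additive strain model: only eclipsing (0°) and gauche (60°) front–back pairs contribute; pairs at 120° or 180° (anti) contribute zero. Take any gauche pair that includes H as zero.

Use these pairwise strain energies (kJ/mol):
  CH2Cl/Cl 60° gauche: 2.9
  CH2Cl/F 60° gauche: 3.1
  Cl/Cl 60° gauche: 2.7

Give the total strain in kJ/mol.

This conformer (staggered): Cl–CH2Cl gauche; 2.9 = 2.9 kJ/mol.

2.9 kJ/mol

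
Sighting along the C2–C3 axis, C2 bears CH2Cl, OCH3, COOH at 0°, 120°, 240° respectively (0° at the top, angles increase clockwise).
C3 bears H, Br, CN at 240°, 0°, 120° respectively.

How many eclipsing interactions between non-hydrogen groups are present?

Non-H eclipsing pairs: CH2Cl(0°)/Br(0°); OCH3(120°)/CN(120°) — 2 interactions.

2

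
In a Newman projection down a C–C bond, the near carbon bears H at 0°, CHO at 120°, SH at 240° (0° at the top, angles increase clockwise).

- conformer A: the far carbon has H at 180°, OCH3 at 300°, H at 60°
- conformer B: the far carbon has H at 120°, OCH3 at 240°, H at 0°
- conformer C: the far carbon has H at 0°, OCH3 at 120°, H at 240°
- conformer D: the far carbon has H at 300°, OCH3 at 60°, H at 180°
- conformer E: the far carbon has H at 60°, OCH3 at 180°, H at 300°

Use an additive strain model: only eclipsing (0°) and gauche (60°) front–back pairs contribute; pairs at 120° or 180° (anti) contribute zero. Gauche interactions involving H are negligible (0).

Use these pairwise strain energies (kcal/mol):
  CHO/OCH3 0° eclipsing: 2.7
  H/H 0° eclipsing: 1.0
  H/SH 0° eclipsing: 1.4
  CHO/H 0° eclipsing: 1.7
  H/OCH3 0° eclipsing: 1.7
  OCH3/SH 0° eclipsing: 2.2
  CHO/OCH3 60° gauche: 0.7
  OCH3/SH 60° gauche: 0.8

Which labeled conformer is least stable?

C

A (staggered): SH(240°)/OCH3(300°) gauche 0.8 → 0.8 kcal/mol.
B (eclipsed): H(0°)/H(0°) eclipsed 1.0; CHO(120°)/H(120°) eclipsed 1.7; SH(240°)/OCH3(240°) eclipsed 2.2 → 4.9 kcal/mol.
C (eclipsed): H(0°)/H(0°) eclipsed 1.0; CHO(120°)/OCH3(120°) eclipsed 2.7; SH(240°)/H(240°) eclipsed 1.4 → 5.1 kcal/mol.
D (staggered): CHO(120°)/OCH3(60°) gauche 0.7 → 0.7 kcal/mol.
E (staggered): CHO(120°)/OCH3(180°) gauche 0.7; SH(240°)/OCH3(180°) gauche 0.8 → 1.5 kcal/mol.
C has the highest total (5.1 kcal/mol).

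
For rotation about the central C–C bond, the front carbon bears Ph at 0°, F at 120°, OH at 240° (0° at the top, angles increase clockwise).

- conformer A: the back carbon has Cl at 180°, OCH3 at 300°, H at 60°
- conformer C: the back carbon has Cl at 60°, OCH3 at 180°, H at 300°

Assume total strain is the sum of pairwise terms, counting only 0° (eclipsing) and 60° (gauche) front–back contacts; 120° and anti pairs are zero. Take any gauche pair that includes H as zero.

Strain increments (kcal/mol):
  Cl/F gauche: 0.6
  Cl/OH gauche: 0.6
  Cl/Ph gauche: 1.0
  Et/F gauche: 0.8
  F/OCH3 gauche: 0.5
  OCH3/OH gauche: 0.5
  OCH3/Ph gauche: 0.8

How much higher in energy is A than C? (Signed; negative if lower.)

A (staggered): Ph(0°)/OCH3(300°) gauche 0.8; F(120°)/Cl(180°) gauche 0.6; OH(240°)/Cl(180°) gauche 0.6; OH(240°)/OCH3(300°) gauche 0.5 → 2.5 kcal/mol.
C (staggered): Ph(0°)/Cl(60°) gauche 1.0; F(120°)/Cl(60°) gauche 0.6; F(120°)/OCH3(180°) gauche 0.5; OH(240°)/OCH3(180°) gauche 0.5 → 2.6 kcal/mol.
E(A) − E(C) = 2.5 − 2.6 = -0.1 kcal/mol.

-0.1 kcal/mol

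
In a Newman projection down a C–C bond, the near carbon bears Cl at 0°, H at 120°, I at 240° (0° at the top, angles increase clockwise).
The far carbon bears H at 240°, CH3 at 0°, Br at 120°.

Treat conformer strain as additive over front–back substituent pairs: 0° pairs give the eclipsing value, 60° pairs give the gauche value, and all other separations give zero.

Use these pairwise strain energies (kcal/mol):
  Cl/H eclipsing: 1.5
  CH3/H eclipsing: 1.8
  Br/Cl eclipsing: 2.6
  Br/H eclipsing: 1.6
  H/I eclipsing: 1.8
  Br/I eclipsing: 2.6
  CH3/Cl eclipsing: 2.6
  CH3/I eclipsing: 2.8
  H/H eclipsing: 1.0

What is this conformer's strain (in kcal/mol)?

6.0 kcal/mol

This conformer (eclipsed): Cl–CH3 eclipsed, H–Br eclipsed, I–H eclipsed; 2.6 + 1.6 + 1.8 = 6.0 kcal/mol.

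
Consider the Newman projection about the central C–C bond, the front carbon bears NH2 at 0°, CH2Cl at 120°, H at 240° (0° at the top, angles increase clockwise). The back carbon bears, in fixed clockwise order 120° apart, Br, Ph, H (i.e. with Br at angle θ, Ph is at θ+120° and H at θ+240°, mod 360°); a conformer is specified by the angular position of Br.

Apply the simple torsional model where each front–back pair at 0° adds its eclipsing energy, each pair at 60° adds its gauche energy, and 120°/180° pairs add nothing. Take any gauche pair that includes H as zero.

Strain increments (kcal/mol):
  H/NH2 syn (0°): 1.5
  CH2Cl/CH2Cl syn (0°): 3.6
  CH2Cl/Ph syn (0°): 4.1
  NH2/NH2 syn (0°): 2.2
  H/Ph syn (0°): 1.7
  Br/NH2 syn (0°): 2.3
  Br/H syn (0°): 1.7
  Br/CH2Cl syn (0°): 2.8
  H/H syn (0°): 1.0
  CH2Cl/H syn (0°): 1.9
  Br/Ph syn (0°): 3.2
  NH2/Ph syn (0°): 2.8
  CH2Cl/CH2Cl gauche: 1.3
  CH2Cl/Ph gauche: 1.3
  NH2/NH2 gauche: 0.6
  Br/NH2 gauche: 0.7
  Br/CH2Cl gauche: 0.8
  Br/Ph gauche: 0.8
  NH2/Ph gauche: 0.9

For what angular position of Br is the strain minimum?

180°

Br at 0° (eclipsed): NH2–Br eclipsed, CH2Cl–Ph eclipsed, H–H eclipsed; 2.3 + 4.1 + 1.0 = 7.4 kcal/mol.
Br at 60° (staggered): NH2–Br gauche, CH2Cl–Br gauche, CH2Cl–Ph gauche; 0.7 + 0.8 + 1.3 = 2.8 kcal/mol.
Br at 120° (eclipsed): NH2–H eclipsed, CH2Cl–Br eclipsed, H–Ph eclipsed; 1.5 + 2.8 + 1.7 = 6.0 kcal/mol.
Br at 180° (staggered): NH2–Ph gauche, CH2Cl–Br gauche; 0.9 + 0.8 = 1.7 kcal/mol.
Br at 240° (eclipsed): NH2–Ph eclipsed, CH2Cl–H eclipsed, H–Br eclipsed; 2.8 + 1.9 + 1.7 = 6.4 kcal/mol.
Br at 300° (staggered): NH2–Br gauche, NH2–Ph gauche, CH2Cl–Ph gauche; 0.7 + 0.9 + 1.3 = 2.9 kcal/mol.
The minimum (1.7 kcal/mol) occurs with Br at 180°.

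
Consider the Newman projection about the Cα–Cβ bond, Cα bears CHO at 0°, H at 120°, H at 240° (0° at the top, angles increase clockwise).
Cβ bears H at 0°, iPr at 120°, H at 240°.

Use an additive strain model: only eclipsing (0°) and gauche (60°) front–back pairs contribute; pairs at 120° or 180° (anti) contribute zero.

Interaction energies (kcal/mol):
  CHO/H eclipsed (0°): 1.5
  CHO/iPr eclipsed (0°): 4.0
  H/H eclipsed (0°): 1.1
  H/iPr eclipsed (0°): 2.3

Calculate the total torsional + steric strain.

This conformer is eclipsed. CHO at 0° is eclipsed with H at 0° (1.5); H at 120° is eclipsed with iPr at 120° (2.3); H at 240° is eclipsed with H at 240° (1.1). Total 4.9 kcal/mol.

4.9 kcal/mol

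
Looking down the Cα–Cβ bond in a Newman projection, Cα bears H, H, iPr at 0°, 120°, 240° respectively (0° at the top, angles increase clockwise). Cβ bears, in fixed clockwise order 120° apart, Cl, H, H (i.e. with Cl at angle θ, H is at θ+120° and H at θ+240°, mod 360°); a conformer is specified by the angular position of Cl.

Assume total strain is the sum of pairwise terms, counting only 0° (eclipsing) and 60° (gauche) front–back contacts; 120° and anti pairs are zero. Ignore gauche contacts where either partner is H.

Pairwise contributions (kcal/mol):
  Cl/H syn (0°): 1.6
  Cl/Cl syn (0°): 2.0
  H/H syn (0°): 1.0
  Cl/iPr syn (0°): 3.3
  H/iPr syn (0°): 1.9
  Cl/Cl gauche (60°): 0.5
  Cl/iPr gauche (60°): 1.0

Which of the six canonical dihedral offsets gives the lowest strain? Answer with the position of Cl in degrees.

60°

Cl at 0° (eclipsed): H(0°)/Cl(0°) eclipsed 1.6; H(120°)/H(120°) eclipsed 1.0; iPr(240°)/H(240°) eclipsed 1.9 → 4.5 kcal/mol.
Cl at 60° (staggered): no non-H gauche contacts → 0.0 kcal/mol.
Cl at 120° (eclipsed): H(0°)/H(0°) eclipsed 1.0; H(120°)/Cl(120°) eclipsed 1.6; iPr(240°)/H(240°) eclipsed 1.9 → 4.5 kcal/mol.
Cl at 180° (staggered): iPr(240°)/Cl(180°) gauche 1.0 → 1.0 kcal/mol.
Cl at 240° (eclipsed): H(0°)/H(0°) eclipsed 1.0; H(120°)/H(120°) eclipsed 1.0; iPr(240°)/Cl(240°) eclipsed 3.3 → 5.3 kcal/mol.
Cl at 300° (staggered): iPr(240°)/Cl(300°) gauche 1.0 → 1.0 kcal/mol.
The minimum (0.0 kcal/mol) occurs with Cl at 60°.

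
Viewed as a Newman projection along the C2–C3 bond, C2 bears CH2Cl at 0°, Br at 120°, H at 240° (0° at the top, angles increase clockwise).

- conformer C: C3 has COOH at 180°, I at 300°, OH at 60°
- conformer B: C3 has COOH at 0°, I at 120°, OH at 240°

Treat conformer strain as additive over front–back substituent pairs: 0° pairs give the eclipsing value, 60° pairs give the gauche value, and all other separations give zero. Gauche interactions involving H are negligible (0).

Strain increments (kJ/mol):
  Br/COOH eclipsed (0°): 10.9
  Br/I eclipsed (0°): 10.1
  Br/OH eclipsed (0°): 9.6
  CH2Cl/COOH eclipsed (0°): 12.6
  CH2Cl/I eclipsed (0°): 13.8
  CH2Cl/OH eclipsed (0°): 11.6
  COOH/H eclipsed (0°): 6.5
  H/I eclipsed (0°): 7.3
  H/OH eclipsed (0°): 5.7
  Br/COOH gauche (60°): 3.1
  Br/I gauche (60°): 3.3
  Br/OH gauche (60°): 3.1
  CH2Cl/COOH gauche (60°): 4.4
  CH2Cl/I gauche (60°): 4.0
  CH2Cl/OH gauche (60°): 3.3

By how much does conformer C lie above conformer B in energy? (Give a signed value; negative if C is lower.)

-14.9 kJ/mol

C (staggered): CH2Cl(0°)/I(300°) gauche 4.0; CH2Cl(0°)/OH(60°) gauche 3.3; Br(120°)/COOH(180°) gauche 3.1; Br(120°)/OH(60°) gauche 3.1 → 13.5 kJ/mol.
B (eclipsed): CH2Cl(0°)/COOH(0°) eclipsed 12.6; Br(120°)/I(120°) eclipsed 10.1; H(240°)/OH(240°) eclipsed 5.7 → 28.4 kJ/mol.
E(C) − E(B) = 13.5 − 28.4 = -14.9 kJ/mol.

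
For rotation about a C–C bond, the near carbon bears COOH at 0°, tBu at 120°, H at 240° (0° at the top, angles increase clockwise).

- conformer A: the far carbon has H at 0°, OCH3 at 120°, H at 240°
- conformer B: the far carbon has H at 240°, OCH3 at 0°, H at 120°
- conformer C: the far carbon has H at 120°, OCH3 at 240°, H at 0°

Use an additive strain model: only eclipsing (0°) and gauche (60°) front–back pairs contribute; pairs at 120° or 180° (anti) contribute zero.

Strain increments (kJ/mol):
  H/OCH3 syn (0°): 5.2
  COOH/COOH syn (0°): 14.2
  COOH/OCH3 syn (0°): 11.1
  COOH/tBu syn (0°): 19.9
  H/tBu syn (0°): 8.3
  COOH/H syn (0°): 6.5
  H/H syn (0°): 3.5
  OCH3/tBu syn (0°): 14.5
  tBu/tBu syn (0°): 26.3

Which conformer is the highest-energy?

A

A is eclipsed. COOH at 0° is eclipsed with H at 0° (6.5); tBu at 120° is eclipsed with OCH3 at 120° (14.5); H at 240° is eclipsed with H at 240° (3.5). Total 24.5 kJ/mol.
B is eclipsed. COOH at 0° is eclipsed with OCH3 at 0° (11.1); tBu at 120° is eclipsed with H at 120° (8.3); H at 240° is eclipsed with H at 240° (3.5). Total 22.9 kJ/mol.
C is eclipsed. COOH at 0° is eclipsed with H at 0° (6.5); tBu at 120° is eclipsed with H at 120° (8.3); H at 240° is eclipsed with OCH3 at 240° (5.2). Total 20.0 kJ/mol.
A has the highest total (24.5 kJ/mol).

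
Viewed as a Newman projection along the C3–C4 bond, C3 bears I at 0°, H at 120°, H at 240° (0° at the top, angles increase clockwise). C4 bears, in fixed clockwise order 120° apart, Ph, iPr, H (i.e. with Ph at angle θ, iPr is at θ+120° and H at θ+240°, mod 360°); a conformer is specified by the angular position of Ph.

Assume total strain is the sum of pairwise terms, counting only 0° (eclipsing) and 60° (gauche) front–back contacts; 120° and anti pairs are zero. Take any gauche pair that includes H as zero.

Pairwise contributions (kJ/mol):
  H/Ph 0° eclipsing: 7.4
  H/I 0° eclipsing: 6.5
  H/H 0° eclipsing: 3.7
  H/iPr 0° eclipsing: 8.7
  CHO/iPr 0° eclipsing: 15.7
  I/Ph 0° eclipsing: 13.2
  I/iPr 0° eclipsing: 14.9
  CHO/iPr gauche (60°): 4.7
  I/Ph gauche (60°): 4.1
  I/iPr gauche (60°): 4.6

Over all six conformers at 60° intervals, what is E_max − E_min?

21.9 kJ/mol

Ph at 0° is eclipsed. I at 0° is eclipsed with Ph at 0° (13.2); H at 120° is eclipsed with iPr at 120° (8.7); H at 240° is eclipsed with H at 240° (3.7). Total 25.6 kJ/mol.
Ph at 60° is staggered. I at 0° is gauche with Ph at 60° (4.1). Total 4.1 kJ/mol.
Ph at 120° is eclipsed. I at 0° is eclipsed with H at 0° (6.5); H at 120° is eclipsed with Ph at 120° (7.4); H at 240° is eclipsed with iPr at 240° (8.7). Total 22.6 kJ/mol.
Ph at 180° is staggered. I at 0° is gauche with iPr at 300° (4.6). Total 4.6 kJ/mol.
Ph at 240° is eclipsed. I at 0° is eclipsed with iPr at 0° (14.9); H at 120° is eclipsed with H at 120° (3.7); H at 240° is eclipsed with Ph at 240° (7.4). Total 26.0 kJ/mol.
Ph at 300° is staggered. I at 0° is gauche with Ph at 300° (4.1); I at 0° is gauche with iPr at 60° (4.6). Total 8.7 kJ/mol.
Max at 240° (26.0 kJ/mol), min at 60° (4.1 kJ/mol); barrier = 21.9 kJ/mol.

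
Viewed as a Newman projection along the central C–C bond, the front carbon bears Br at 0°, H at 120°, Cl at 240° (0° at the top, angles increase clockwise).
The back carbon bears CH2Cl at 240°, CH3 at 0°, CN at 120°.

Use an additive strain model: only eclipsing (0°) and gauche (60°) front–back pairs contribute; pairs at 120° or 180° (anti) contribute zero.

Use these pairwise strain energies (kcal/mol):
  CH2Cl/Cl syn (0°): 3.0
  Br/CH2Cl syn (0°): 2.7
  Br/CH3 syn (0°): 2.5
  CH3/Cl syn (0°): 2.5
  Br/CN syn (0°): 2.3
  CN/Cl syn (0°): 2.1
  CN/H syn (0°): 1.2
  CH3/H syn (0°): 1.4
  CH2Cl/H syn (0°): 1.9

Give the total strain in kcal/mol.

6.7 kcal/mol

This conformer (eclipsed): Br–CH3 eclipsed, H–CN eclipsed, Cl–CH2Cl eclipsed; 2.5 + 1.2 + 3.0 = 6.7 kcal/mol.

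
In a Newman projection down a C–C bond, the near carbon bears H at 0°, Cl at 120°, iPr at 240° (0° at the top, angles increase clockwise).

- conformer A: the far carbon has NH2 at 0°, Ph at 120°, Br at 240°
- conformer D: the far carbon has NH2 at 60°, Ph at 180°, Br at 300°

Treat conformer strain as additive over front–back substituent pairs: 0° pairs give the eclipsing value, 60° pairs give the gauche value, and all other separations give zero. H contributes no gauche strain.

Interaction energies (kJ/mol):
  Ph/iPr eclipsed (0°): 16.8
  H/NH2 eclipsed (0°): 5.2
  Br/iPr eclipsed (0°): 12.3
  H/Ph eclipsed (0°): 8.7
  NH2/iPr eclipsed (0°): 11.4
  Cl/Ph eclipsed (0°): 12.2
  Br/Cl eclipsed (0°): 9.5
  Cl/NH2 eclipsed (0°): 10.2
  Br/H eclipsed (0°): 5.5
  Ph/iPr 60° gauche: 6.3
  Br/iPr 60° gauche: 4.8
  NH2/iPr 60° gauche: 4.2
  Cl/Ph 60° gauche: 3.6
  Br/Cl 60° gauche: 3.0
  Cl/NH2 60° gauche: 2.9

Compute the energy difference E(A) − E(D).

+12.1 kJ/mol

A (eclipsed): H–NH2 eclipsed, Cl–Ph eclipsed, iPr–Br eclipsed; 5.2 + 12.2 + 12.3 = 29.7 kJ/mol.
D (staggered): Cl–NH2 gauche, Cl–Ph gauche, iPr–Ph gauche, iPr–Br gauche; 2.9 + 3.6 + 6.3 + 4.8 = 17.6 kJ/mol.
E(A) − E(D) = 29.7 − 17.6 = +12.1 kJ/mol.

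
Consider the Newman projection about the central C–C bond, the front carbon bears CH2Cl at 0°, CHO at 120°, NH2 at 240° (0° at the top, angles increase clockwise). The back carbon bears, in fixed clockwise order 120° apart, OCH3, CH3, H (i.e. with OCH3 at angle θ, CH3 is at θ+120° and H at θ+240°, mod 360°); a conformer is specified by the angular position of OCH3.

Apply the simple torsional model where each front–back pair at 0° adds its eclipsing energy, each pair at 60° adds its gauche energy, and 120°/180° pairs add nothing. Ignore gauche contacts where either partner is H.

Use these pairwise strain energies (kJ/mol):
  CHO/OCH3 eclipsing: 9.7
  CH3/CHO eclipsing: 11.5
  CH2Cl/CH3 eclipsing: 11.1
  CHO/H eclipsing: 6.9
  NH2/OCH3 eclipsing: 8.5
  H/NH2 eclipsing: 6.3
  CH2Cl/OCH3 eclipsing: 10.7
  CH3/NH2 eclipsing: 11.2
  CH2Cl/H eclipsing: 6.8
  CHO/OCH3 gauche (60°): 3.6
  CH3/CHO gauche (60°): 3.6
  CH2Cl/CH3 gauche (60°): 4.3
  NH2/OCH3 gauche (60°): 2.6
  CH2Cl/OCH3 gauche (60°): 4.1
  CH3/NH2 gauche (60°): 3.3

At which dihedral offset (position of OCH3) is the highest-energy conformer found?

0°

OCH3 at 0° (eclipsed): CH2Cl(0°)/OCH3(0°) eclipsed 10.7; CHO(120°)/CH3(120°) eclipsed 11.5; NH2(240°)/H(240°) eclipsed 6.3 → 28.5 kJ/mol.
OCH3 at 60° (staggered): CH2Cl(0°)/OCH3(60°) gauche 4.1; CHO(120°)/OCH3(60°) gauche 3.6; CHO(120°)/CH3(180°) gauche 3.6; NH2(240°)/CH3(180°) gauche 3.3 → 14.6 kJ/mol.
OCH3 at 120° (eclipsed): CH2Cl(0°)/H(0°) eclipsed 6.8; CHO(120°)/OCH3(120°) eclipsed 9.7; NH2(240°)/CH3(240°) eclipsed 11.2 → 27.7 kJ/mol.
OCH3 at 180° (staggered): CH2Cl(0°)/CH3(300°) gauche 4.3; CHO(120°)/OCH3(180°) gauche 3.6; NH2(240°)/OCH3(180°) gauche 2.6; NH2(240°)/CH3(300°) gauche 3.3 → 13.8 kJ/mol.
OCH3 at 240° (eclipsed): CH2Cl(0°)/CH3(0°) eclipsed 11.1; CHO(120°)/H(120°) eclipsed 6.9; NH2(240°)/OCH3(240°) eclipsed 8.5 → 26.5 kJ/mol.
OCH3 at 300° (staggered): CH2Cl(0°)/OCH3(300°) gauche 4.1; CH2Cl(0°)/CH3(60°) gauche 4.3; CHO(120°)/CH3(60°) gauche 3.6; NH2(240°)/OCH3(300°) gauche 2.6 → 14.6 kJ/mol.
The maximum (28.5 kJ/mol) occurs with OCH3 at 0°.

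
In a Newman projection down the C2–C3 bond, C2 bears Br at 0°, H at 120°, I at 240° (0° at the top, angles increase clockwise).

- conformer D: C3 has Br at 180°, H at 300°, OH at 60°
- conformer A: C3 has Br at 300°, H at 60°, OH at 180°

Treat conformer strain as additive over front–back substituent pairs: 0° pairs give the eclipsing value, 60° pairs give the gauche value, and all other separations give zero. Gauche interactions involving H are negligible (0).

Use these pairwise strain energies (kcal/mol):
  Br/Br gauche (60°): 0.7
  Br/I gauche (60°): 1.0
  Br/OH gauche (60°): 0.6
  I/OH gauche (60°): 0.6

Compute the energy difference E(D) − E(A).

-0.7 kcal/mol

D is staggered. Br at 0° is gauche with OH at 60° (0.6); I at 240° is gauche with Br at 180° (1.0). Total 1.6 kcal/mol.
A is staggered. Br at 0° is gauche with Br at 300° (0.7); I at 240° is gauche with Br at 300° (1.0); I at 240° is gauche with OH at 180° (0.6). Total 2.3 kcal/mol.
E(D) − E(A) = 1.6 − 2.3 = -0.7 kcal/mol.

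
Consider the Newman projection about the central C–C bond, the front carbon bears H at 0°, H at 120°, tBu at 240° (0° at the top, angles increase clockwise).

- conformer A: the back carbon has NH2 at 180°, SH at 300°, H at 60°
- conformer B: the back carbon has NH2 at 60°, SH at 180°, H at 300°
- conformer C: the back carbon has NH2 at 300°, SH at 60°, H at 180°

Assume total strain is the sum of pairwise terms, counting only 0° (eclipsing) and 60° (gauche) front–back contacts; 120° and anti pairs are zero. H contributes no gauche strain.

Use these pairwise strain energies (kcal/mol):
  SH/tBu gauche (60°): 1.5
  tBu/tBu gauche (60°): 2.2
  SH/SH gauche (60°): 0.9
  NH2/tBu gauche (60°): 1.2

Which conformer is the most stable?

A is staggered. tBu at 240° is gauche with NH2 at 180° (1.2); tBu at 240° is gauche with SH at 300° (1.5). Total 2.7 kcal/mol.
B is staggered. tBu at 240° is gauche with SH at 180° (1.5). Total 1.5 kcal/mol.
C is staggered. tBu at 240° is gauche with NH2 at 300° (1.2). Total 1.2 kcal/mol.
C has the lowest total (1.2 kcal/mol).

C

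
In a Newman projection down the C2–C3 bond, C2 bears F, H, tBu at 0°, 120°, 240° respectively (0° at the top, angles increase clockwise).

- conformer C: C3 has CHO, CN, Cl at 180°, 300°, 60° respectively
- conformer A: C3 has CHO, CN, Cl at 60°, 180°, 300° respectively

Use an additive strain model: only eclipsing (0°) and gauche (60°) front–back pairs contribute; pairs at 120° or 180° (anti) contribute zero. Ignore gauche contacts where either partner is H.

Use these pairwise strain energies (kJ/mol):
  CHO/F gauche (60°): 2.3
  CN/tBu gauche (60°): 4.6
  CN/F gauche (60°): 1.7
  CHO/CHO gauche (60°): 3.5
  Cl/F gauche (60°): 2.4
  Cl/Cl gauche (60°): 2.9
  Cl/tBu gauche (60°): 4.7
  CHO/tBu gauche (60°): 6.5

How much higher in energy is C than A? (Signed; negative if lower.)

C (staggered): F(0°)/CN(300°) gauche 1.7; F(0°)/Cl(60°) gauche 2.4; tBu(240°)/CHO(180°) gauche 6.5; tBu(240°)/CN(300°) gauche 4.6 → 15.2 kJ/mol.
A (staggered): F(0°)/CHO(60°) gauche 2.3; F(0°)/Cl(300°) gauche 2.4; tBu(240°)/CN(180°) gauche 4.6; tBu(240°)/Cl(300°) gauche 4.7 → 14.0 kJ/mol.
E(C) − E(A) = 15.2 − 14.0 = +1.2 kJ/mol.

+1.2 kJ/mol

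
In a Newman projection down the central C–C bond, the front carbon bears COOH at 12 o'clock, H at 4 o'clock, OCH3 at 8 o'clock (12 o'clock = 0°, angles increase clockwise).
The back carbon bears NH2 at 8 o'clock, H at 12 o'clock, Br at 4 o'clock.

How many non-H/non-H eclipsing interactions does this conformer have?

Non-H eclipsing pairs: OCH3(240°)/NH2(240°) — 1 interaction.

1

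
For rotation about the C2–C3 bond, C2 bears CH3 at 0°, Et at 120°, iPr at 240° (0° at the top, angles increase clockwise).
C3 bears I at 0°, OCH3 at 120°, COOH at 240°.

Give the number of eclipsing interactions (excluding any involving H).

Non-H eclipsing pairs: CH3(0°)/I(0°); Et(120°)/OCH3(120°); iPr(240°)/COOH(240°) — 3 interactions.

3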